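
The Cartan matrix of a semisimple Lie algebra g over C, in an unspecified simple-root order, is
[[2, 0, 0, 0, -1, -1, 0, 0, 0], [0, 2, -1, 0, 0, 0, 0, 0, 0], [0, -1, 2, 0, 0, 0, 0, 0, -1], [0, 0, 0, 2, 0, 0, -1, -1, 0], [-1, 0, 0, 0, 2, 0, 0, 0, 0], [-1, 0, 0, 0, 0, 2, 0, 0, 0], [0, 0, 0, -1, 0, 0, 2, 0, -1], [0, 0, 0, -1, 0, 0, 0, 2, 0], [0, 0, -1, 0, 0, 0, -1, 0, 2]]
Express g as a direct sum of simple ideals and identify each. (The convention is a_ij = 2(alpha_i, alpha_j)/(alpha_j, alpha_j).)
A_3 (sl(4)) ⊕ A_6 (sl(7))

The diagram associated to this matrix has two connected components: the simple roots {alpha_1, alpha_5, alpha_6} form a chain of 3 nodes with single edges (A_3), and {alpha_2, alpha_3, alpha_4, alpha_7, alpha_8, alpha_9} form a chain of 6 nodes with single edges (A_6). A semisimple Lie algebra decomposes uniquely as the direct sum of simple ideals, one per connected component of its Dynkin diagram, so g ≅ A_3 ⊕ A_6 (dimension 15 + 48 = 63).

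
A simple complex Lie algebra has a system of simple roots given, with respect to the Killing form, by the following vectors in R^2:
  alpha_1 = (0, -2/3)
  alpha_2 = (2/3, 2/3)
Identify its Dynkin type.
Compute the Cartan integers a_ij = 2(alpha_i, alpha_j)/(alpha_j, alpha_j); the resulting 2x2 Cartan matrix is
[[2, -1], [-2, 2]].
The roots have two lengths (squared-length ratio 2:1); the short ones are alpha_{1}. The associated Dynkin diagram is a chain of 2 nodes with a double edge at one end; the terminal node there is the unique short simple root (B_2), so the type is B_2 (the algebra so(5)).

type B_2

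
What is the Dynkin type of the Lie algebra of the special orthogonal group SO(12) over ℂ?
This is so(12) with 12 even, which has dimension 12(12-1)/2 = 66 and rank 12/2 = 6. In the classification of classical Lie algebras, the orthogonal algebra so(2n) in an even number of variables has type D_n; here n = 6, so the Dynkin diagram is a chain of 4 nodes with a fork of two nodes at one end (D_6). Hence the type is D_6.

D_6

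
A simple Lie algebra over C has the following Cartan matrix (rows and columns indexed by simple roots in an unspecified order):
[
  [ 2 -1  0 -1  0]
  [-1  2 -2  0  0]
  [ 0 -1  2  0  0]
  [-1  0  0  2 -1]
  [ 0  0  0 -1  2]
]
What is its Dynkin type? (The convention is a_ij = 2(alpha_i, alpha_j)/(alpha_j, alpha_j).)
B_5 (so(11))

The matrix has rank 5 with 2's on the diagonal. Reading the off-diagonal entries as Dynkin edges (a single edge where a_ij = a_ji = -1; a double or triple edge where a_ij * a_ji = 2 or 3), the diagram is a chain of 5 nodes with a double edge at one end; the terminal node there is the unique short simple root (B_5). One simple-root ordering that puts it in standard form is (alpha_5, alpha_4, alpha_1, alpha_2, alpha_3). So the algebra is type B_5, i.e. so(11).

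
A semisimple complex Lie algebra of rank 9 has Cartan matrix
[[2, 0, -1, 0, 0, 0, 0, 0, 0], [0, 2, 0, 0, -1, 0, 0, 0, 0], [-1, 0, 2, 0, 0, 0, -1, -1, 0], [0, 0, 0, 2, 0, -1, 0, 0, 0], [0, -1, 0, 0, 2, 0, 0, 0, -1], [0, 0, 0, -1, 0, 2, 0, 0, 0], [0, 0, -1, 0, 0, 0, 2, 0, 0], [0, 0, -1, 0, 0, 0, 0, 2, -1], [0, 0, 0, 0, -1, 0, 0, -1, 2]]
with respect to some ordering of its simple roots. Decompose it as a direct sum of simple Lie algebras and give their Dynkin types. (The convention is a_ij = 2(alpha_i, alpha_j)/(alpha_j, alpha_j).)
The diagram associated to this matrix has two connected components: the simple roots {alpha_4, alpha_6} form a chain of 2 nodes with single edges (A_2), and {alpha_1, alpha_2, alpha_3, alpha_5, alpha_7, alpha_8, alpha_9} form a chain of 5 nodes with a fork of two nodes at one end (D_7). A semisimple Lie algebra decomposes uniquely as the direct sum of simple ideals, one per connected component of its Dynkin diagram, so g ≅ A_2 ⊕ D_7 (dimension 8 + 91 = 99).

type A_2 + type D_7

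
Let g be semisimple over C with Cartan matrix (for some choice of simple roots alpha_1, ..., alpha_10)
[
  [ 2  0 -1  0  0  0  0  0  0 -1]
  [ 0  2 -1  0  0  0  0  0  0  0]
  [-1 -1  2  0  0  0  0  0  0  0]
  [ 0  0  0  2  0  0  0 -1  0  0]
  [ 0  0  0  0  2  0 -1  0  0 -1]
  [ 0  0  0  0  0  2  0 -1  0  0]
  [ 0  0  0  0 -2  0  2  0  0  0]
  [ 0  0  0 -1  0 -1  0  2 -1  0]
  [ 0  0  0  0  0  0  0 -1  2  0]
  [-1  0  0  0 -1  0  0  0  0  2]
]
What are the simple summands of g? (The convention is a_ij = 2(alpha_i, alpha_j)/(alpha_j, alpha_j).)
C_6 + D_4

The diagram associated to this matrix has two connected components: the simple roots {alpha_1, alpha_2, alpha_3, alpha_5, alpha_7, alpha_10} form a chain of 6 nodes with a double edge at one end; the terminal node there is the unique long simple root (C_6), and {alpha_4, alpha_6, alpha_8, alpha_9} form a chain of 2 nodes with a fork of two nodes at one end (D_4). A semisimple Lie algebra decomposes uniquely as the direct sum of simple ideals, one per connected component of its Dynkin diagram, so g ≅ C_6 ⊕ D_4 (dimension 78 + 28 = 106).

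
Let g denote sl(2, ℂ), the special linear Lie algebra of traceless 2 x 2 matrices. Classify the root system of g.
A1

This is sl(2), which has dimension 2^2 - 1 = 3 and rank 2 - 1 = 1 (a Cartan subalgebra is the diagonal traceless matrices). In the classification of classical Lie algebras, the special linear algebra sl(n+1) has type A_n; here n = 1, so the Dynkin diagram is a chain of 1 nodes with single edges (A_1). Hence the type is A_1.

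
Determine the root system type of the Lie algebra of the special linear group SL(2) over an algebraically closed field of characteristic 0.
A1

This is sl(2), which has dimension 2^2 - 1 = 3 and rank 2 - 1 = 1 (a Cartan subalgebra is the diagonal traceless matrices). In the classification of classical Lie algebras, the special linear algebra sl(n+1) has type A_n; here n = 1, so the Dynkin diagram is a chain of 1 nodes with single edges (A_1). Hence the type is A_1.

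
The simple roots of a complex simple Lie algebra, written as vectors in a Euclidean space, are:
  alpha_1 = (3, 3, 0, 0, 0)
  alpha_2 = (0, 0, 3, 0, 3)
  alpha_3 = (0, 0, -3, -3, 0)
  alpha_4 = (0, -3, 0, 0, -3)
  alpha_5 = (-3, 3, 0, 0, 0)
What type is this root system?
type D_5

Compute the Cartan integers a_ij = 2(alpha_i, alpha_j)/(alpha_j, alpha_j); the resulting 5x5 Cartan matrix is
[[2, 0, 0, -1, 0], [0, 2, -1, -1, 0], [0, -1, 2, 0, 0], [-1, -1, 0, 2, -1], [0, 0, 0, -1, 2]].
All simple roots have the same length, so the diagram is simply laced. The associated Dynkin diagram is a chain of 3 nodes with a fork of two nodes at one end (D_5), so the type is D_5 (the algebra so(10)).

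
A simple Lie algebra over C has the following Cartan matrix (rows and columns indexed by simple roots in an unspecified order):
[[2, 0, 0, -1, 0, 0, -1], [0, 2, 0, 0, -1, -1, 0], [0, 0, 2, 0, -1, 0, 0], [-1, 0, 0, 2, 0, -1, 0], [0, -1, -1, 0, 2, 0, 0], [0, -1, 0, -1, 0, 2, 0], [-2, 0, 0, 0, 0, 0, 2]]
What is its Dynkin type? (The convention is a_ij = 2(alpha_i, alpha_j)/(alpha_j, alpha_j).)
The matrix has rank 7 with 2's on the diagonal. Reading the off-diagonal entries as Dynkin edges (a single edge where a_ij = a_ji = -1; a double or triple edge where a_ij * a_ji = 2 or 3), the diagram is a chain of 7 nodes with a double edge at one end; the terminal node there is the unique long simple root (C_7). One simple-root ordering that puts it in standard form is (alpha_3, alpha_5, alpha_2, alpha_6, alpha_4, alpha_1, alpha_7). So the algebra is type C_7, i.e. sp(14).

C_7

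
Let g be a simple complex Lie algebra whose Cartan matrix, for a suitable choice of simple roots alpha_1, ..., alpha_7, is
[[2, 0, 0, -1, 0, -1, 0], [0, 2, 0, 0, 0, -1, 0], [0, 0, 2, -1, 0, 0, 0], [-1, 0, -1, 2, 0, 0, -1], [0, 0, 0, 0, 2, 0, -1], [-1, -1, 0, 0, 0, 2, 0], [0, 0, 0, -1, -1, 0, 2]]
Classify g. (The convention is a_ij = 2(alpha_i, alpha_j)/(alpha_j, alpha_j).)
E_7

The matrix has rank 7 with 2's on the diagonal. Reading the off-diagonal entries as Dynkin edges (a single edge where a_ij = a_ji = -1; a double or triple edge where a_ij * a_ji = 2 or 3), the diagram is a chain of 6 nodes with one extra node attached to the third node from one end (E_7). One simple-root ordering that puts it in standard form is (alpha_5, alpha_3, alpha_7, alpha_4, alpha_1, alpha_6, alpha_2). So the algebra is type E_7.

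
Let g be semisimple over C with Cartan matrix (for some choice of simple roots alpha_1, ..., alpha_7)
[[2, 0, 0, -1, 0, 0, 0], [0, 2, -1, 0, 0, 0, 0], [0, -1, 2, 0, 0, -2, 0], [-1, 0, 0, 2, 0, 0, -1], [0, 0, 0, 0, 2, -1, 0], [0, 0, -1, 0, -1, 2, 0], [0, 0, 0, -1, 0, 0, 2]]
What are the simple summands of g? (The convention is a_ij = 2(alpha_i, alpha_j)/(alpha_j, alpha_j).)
A_3 ⊕ F_4

The diagram associated to this matrix has two connected components: the simple roots {alpha_1, alpha_4, alpha_7} form a chain of 3 nodes with single edges (A_3), and {alpha_2, alpha_3, alpha_5, alpha_6} form a chain of 4 nodes with a double edge between the middle two (F_4). A semisimple Lie algebra decomposes uniquely as the direct sum of simple ideals, one per connected component of its Dynkin diagram, so g ≅ A_3 ⊕ F_4 (dimension 15 + 52 = 67).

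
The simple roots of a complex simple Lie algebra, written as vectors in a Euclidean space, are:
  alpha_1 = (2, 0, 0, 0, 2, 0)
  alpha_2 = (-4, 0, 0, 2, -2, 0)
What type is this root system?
Compute the Cartan integers a_ij = 2(alpha_i, alpha_j)/(alpha_j, alpha_j); the resulting 2x2 Cartan matrix is
[[2, -1], [-3, 2]].
The roots have two lengths (squared-length ratio 3:1); the short ones are alpha_{1}. The associated Dynkin diagram is two nodes joined by a triple edge (G_2), so the type is G_2.

G_2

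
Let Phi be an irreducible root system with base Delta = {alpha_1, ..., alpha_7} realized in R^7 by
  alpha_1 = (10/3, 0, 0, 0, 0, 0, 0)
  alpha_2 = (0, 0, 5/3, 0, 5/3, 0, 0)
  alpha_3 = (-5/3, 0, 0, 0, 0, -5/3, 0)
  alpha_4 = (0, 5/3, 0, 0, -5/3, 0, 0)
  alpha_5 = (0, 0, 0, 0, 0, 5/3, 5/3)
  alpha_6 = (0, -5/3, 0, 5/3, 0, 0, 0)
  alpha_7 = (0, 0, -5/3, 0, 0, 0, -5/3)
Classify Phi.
Compute the Cartan integers a_ij = 2(alpha_i, alpha_j)/(alpha_j, alpha_j); the resulting 7x7 Cartan matrix is
[[2, 0, -2, 0, 0, 0, 0], [0, 2, 0, -1, 0, 0, -1], [-1, 0, 2, 0, -1, 0, 0], [0, -1, 0, 2, 0, -1, 0], [0, 0, -1, 0, 2, 0, -1], [0, 0, 0, -1, 0, 2, 0], [0, -1, 0, 0, -1, 0, 2]].
The roots have two lengths (squared-length ratio 2:1); the short ones are alpha_{2,3,4,5,6,7}. The associated Dynkin diagram is a chain of 7 nodes with a double edge at one end; the terminal node there is the unique long simple root (C_7), so the type is C_7 (the algebra sp(14)).

C7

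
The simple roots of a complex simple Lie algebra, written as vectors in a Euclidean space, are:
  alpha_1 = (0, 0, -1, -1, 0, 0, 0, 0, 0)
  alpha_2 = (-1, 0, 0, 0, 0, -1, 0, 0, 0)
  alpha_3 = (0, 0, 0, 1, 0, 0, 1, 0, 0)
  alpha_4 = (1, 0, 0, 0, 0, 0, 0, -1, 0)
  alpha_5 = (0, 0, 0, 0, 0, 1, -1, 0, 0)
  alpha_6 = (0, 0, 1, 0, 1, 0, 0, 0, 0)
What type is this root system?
type A_6

Compute the Cartan integers a_ij = 2(alpha_i, alpha_j)/(alpha_j, alpha_j); the resulting 6x6 Cartan matrix is
[[2, 0, -1, 0, 0, -1], [0, 2, 0, -1, -1, 0], [-1, 0, 2, 0, -1, 0], [0, -1, 0, 2, 0, 0], [0, -1, -1, 0, 2, 0], [-1, 0, 0, 0, 0, 2]].
All simple roots have the same length, so the diagram is simply laced. The associated Dynkin diagram is a chain of 6 nodes with single edges (A_6), so the type is A_6 (the algebra sl(7)).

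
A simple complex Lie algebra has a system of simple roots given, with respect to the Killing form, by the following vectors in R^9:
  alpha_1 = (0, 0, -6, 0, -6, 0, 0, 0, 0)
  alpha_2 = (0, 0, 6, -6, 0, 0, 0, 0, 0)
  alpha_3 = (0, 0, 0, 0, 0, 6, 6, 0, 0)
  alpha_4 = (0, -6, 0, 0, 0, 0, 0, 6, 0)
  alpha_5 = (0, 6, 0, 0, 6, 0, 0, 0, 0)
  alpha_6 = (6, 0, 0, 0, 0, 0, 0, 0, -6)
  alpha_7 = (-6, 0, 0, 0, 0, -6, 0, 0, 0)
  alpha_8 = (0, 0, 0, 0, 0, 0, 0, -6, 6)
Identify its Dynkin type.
Compute the Cartan integers a_ij = 2(alpha_i, alpha_j)/(alpha_j, alpha_j); the resulting 8x8 Cartan matrix is
[[2, -1, 0, 0, -1, 0, 0, 0], [-1, 2, 0, 0, 0, 0, 0, 0], [0, 0, 2, 0, 0, 0, -1, 0], [0, 0, 0, 2, -1, 0, 0, -1], [-1, 0, 0, -1, 2, 0, 0, 0], [0, 0, 0, 0, 0, 2, -1, -1], [0, 0, -1, 0, 0, -1, 2, 0], [0, 0, 0, -1, 0, -1, 0, 2]].
All simple roots have the same length, so the diagram is simply laced. The associated Dynkin diagram is a chain of 8 nodes with single edges (A_8), so the type is A_8 (the algebra sl(9)).

A_8 (sl(9))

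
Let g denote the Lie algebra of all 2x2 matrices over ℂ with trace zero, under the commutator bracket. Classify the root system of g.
This is sl(2), which has dimension 2^2 - 1 = 3 and rank 2 - 1 = 1 (a Cartan subalgebra is the diagonal traceless matrices). In the classification of classical Lie algebras, the special linear algebra sl(n+1) has type A_n; here n = 1, so the Dynkin diagram is a chain of 1 nodes with single edges (A_1). Hence the type is A_1.

type A_1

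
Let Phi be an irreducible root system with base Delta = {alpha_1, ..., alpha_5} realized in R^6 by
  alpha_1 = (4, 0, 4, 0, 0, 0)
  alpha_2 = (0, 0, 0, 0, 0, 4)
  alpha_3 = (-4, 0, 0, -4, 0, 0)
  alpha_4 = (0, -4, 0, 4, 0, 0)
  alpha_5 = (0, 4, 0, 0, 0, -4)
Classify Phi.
Compute the Cartan integers a_ij = 2(alpha_i, alpha_j)/(alpha_j, alpha_j); the resulting 5x5 Cartan matrix is
[[2, 0, -1, 0, 0], [0, 2, 0, 0, -1], [-1, 0, 2, -1, 0], [0, 0, -1, 2, -1], [0, -2, 0, -1, 2]].
The roots have two lengths (squared-length ratio 2:1); the short ones are alpha_{2}. The associated Dynkin diagram is a chain of 5 nodes with a double edge at one end; the terminal node there is the unique short simple root (B_5), so the type is B_5 (the algebra so(11)).

type B_5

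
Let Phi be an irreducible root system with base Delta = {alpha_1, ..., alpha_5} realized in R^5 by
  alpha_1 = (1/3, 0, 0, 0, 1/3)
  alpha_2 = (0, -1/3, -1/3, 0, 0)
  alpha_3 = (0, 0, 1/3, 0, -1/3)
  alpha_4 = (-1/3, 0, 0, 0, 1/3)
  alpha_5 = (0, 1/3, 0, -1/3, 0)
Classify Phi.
Compute the Cartan integers a_ij = 2(alpha_i, alpha_j)/(alpha_j, alpha_j); the resulting 5x5 Cartan matrix is
[[2, 0, -1, 0, 0], [0, 2, -1, 0, -1], [-1, -1, 2, -1, 0], [0, 0, -1, 2, 0], [0, -1, 0, 0, 2]].
All simple roots have the same length, so the diagram is simply laced. The associated Dynkin diagram is a chain of 3 nodes with a fork of two nodes at one end (D_5), so the type is D_5 (the algebra so(10)).

D5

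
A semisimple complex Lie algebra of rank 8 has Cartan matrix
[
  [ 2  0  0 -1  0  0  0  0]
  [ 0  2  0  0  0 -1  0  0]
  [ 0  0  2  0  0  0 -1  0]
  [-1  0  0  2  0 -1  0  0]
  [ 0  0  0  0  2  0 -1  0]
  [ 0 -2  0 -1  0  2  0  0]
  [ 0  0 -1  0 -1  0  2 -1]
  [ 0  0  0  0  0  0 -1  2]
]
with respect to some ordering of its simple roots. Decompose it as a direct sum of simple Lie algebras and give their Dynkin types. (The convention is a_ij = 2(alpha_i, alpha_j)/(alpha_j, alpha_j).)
The diagram associated to this matrix has two connected components: the simple roots {alpha_1, alpha_2, alpha_4, alpha_6} form a chain of 4 nodes with a double edge at one end; the terminal node there is the unique short simple root (B_4), and {alpha_3, alpha_5, alpha_7, alpha_8} form a chain of 2 nodes with a fork of two nodes at one end (D_4). A semisimple Lie algebra decomposes uniquely as the direct sum of simple ideals, one per connected component of its Dynkin diagram, so g ≅ B_4 ⊕ D_4 (dimension 36 + 28 = 64).

type B_4 + type D_4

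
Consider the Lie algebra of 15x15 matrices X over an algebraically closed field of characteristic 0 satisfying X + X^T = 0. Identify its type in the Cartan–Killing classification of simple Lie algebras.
B7

This is so(15) with 15 odd, which has dimension 15(15-1)/2 = 105 and rank (15-1)/2 = 7. In the classification of classical Lie algebras, the orthogonal algebra so(2n+1) in an odd number of variables has type B_n; here n = 7, so the Dynkin diagram is a chain of 7 nodes with a double edge at one end; the terminal node there is the unique short simple root (B_7). Hence the type is B_7.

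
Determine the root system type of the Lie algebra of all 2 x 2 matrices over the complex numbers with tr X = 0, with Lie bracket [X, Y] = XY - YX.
A_1 (sl(2))

This is sl(2), which has dimension 2^2 - 1 = 3 and rank 2 - 1 = 1 (a Cartan subalgebra is the diagonal traceless matrices). In the classification of classical Lie algebras, the special linear algebra sl(n+1) has type A_n; here n = 1, so the Dynkin diagram is a chain of 1 nodes with single edges (A_1). Hence the type is A_1.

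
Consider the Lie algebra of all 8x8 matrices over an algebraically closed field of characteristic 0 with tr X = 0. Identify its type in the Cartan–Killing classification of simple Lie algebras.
A_7 (sl(8))

This is sl(8), which has dimension 8^2 - 1 = 63 and rank 8 - 1 = 7 (a Cartan subalgebra is the diagonal traceless matrices). In the classification of classical Lie algebras, the special linear algebra sl(n+1) has type A_n; here n = 7, so the Dynkin diagram is a chain of 7 nodes with single edges (A_7). Hence the type is A_7.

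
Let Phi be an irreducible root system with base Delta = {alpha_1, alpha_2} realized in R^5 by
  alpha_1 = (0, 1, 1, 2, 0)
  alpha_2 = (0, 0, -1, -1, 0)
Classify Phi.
Compute the Cartan integers a_ij = 2(alpha_i, alpha_j)/(alpha_j, alpha_j); the resulting 2x2 Cartan matrix is
[[2, -3], [-1, 2]].
The roots have two lengths (squared-length ratio 3:1); the short ones are alpha_{2}. The associated Dynkin diagram is two nodes joined by a triple edge (G_2), so the type is G_2.

type G_2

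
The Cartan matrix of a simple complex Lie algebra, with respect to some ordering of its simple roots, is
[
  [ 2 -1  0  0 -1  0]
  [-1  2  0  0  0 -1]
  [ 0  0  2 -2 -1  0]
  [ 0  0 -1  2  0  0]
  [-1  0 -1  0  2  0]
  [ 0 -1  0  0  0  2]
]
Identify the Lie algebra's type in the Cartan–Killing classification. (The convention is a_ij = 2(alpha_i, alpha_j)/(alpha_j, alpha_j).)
B_6

The matrix has rank 6 with 2's on the diagonal. Reading the off-diagonal entries as Dynkin edges (a single edge where a_ij = a_ji = -1; a double or triple edge where a_ij * a_ji = 2 or 3), the diagram is a chain of 6 nodes with a double edge at one end; the terminal node there is the unique short simple root (B_6). One simple-root ordering that puts it in standard form is (alpha_6, alpha_2, alpha_1, alpha_5, alpha_3, alpha_4). So the algebra is type B_6, i.e. so(13).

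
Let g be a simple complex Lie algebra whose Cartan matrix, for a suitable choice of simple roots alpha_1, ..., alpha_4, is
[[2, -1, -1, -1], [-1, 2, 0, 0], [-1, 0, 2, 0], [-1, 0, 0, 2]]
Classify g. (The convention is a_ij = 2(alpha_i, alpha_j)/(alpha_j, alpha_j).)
D4

The matrix has rank 4 with 2's on the diagonal. Reading the off-diagonal entries as Dynkin edges (a single edge where a_ij = a_ji = -1; a double or triple edge where a_ij * a_ji = 2 or 3), the diagram is a chain of 2 nodes with a fork of two nodes at one end (D_4). One simple-root ordering that puts it in standard form is (alpha_2, alpha_1, alpha_3, alpha_4). So the algebra is type D_4, i.e. so(8).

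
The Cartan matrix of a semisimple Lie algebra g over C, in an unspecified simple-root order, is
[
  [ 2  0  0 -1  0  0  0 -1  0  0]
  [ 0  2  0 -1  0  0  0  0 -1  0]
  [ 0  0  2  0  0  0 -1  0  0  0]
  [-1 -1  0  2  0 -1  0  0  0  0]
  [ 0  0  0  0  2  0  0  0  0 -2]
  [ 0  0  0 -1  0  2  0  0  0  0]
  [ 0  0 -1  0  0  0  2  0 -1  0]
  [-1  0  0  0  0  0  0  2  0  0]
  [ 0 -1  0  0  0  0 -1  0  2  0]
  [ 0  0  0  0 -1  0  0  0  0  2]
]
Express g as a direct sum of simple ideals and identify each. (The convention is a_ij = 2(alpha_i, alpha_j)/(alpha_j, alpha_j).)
B_2 + E_8

The diagram associated to this matrix has two connected components: the simple roots {alpha_5, alpha_10} form a chain of 2 nodes with a double edge at one end; the terminal node there is the unique short simple root (B_2), and {alpha_1, alpha_2, alpha_3, alpha_4, alpha_6, alpha_7, alpha_8, alpha_9} form a chain of 7 nodes with one extra node attached to the third node from one end (E_8). A semisimple Lie algebra decomposes uniquely as the direct sum of simple ideals, one per connected component of its Dynkin diagram, so g ≅ B_2 ⊕ E_8 (dimension 10 + 248 = 258).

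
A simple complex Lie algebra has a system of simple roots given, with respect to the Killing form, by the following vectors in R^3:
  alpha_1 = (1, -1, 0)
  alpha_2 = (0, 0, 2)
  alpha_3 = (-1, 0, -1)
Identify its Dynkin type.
C3

Compute the Cartan integers a_ij = 2(alpha_i, alpha_j)/(alpha_j, alpha_j); the resulting 3x3 Cartan matrix is
[[2, 0, -1], [0, 2, -2], [-1, -1, 2]].
The roots have two lengths (squared-length ratio 2:1); the short ones are alpha_{1,3}. The associated Dynkin diagram is a chain of 3 nodes with a double edge at one end; the terminal node there is the unique long simple root (C_3), so the type is C_3 (the algebra sp(6)).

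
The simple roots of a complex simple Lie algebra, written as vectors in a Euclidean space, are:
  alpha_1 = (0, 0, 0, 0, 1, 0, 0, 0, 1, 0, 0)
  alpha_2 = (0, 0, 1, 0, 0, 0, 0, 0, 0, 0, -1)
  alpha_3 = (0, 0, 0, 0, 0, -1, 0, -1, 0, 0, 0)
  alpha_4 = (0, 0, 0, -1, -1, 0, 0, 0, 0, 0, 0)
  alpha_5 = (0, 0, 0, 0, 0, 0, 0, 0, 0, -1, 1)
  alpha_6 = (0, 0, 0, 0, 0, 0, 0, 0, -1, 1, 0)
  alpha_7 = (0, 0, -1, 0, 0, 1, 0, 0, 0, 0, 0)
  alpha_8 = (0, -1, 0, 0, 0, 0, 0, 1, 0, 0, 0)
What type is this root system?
Compute the Cartan integers a_ij = 2(alpha_i, alpha_j)/(alpha_j, alpha_j); the resulting 8x8 Cartan matrix is
[[2, 0, 0, -1, 0, -1, 0, 0], [0, 2, 0, 0, -1, 0, -1, 0], [0, 0, 2, 0, 0, 0, -1, -1], [-1, 0, 0, 2, 0, 0, 0, 0], [0, -1, 0, 0, 2, -1, 0, 0], [-1, 0, 0, 0, -1, 2, 0, 0], [0, -1, -1, 0, 0, 0, 2, 0], [0, 0, -1, 0, 0, 0, 0, 2]].
All simple roots have the same length, so the diagram is simply laced. The associated Dynkin diagram is a chain of 8 nodes with single edges (A_8), so the type is A_8 (the algebra sl(9)).

A_8 (sl(9))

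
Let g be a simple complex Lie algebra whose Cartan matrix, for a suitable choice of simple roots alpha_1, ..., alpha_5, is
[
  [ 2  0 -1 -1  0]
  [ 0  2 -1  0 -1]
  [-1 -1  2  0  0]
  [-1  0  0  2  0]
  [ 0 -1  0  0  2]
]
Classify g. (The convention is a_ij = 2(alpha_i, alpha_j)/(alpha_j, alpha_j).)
A_5 (sl(6))

The matrix has rank 5 with 2's on the diagonal. Reading the off-diagonal entries as Dynkin edges (a single edge where a_ij = a_ji = -1; a double or triple edge where a_ij * a_ji = 2 or 3), the diagram is a chain of 5 nodes with single edges (A_5). One simple-root ordering that puts it in standard form is (alpha_5, alpha_2, alpha_3, alpha_1, alpha_4). So the algebra is type A_5, i.e. sl(6).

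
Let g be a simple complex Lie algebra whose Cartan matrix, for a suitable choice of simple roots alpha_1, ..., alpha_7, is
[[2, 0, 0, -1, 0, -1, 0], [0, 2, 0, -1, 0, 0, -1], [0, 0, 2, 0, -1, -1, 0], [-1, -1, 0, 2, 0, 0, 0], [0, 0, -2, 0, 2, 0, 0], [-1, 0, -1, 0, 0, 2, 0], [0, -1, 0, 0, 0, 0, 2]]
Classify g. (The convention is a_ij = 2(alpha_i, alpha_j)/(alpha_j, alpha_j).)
The matrix has rank 7 with 2's on the diagonal. Reading the off-diagonal entries as Dynkin edges (a single edge where a_ij = a_ji = -1; a double or triple edge where a_ij * a_ji = 2 or 3), the diagram is a chain of 7 nodes with a double edge at one end; the terminal node there is the unique long simple root (C_7). One simple-root ordering that puts it in standard form is (alpha_7, alpha_2, alpha_4, alpha_1, alpha_6, alpha_3, alpha_5). So the algebra is type C_7, i.e. sp(14).

C_7 (sp(14))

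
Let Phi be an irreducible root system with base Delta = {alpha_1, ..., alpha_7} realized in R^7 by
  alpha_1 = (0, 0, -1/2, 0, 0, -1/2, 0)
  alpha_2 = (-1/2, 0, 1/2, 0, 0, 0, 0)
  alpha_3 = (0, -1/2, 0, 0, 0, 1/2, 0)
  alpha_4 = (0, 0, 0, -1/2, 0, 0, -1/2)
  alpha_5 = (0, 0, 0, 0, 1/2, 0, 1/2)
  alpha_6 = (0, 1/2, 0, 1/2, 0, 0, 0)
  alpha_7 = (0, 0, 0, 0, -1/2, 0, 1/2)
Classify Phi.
Compute the Cartan integers a_ij = 2(alpha_i, alpha_j)/(alpha_j, alpha_j); the resulting 7x7 Cartan matrix is
[[2, -1, -1, 0, 0, 0, 0], [-1, 2, 0, 0, 0, 0, 0], [-1, 0, 2, 0, 0, -1, 0], [0, 0, 0, 2, -1, -1, -1], [0, 0, 0, -1, 2, 0, 0], [0, 0, -1, -1, 0, 2, 0], [0, 0, 0, -1, 0, 0, 2]].
All simple roots have the same length, so the diagram is simply laced. The associated Dynkin diagram is a chain of 5 nodes with a fork of two nodes at one end (D_7), so the type is D_7 (the algebra so(14)).

D7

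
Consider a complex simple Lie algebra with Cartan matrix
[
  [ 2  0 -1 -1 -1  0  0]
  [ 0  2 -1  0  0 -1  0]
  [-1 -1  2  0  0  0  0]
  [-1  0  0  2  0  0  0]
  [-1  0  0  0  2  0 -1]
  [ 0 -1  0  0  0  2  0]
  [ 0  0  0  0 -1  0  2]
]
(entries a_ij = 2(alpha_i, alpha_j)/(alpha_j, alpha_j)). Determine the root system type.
The matrix has rank 7 with 2's on the diagonal. Reading the off-diagonal entries as Dynkin edges (a single edge where a_ij = a_ji = -1; a double or triple edge where a_ij * a_ji = 2 or 3), the diagram is a chain of 6 nodes with one extra node attached to the third node from one end (E_7). One simple-root ordering that puts it in standard form is (alpha_7, alpha_4, alpha_5, alpha_1, alpha_3, alpha_2, alpha_6). So the algebra is type E_7.

E7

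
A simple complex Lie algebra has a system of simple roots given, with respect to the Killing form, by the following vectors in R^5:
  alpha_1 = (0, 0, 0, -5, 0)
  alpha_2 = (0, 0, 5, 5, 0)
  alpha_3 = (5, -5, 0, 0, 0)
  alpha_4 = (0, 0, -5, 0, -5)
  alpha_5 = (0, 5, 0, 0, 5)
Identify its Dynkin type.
B5

Compute the Cartan integers a_ij = 2(alpha_i, alpha_j)/(alpha_j, alpha_j); the resulting 5x5 Cartan matrix is
[[2, -1, 0, 0, 0], [-2, 2, 0, -1, 0], [0, 0, 2, 0, -1], [0, -1, 0, 2, -1], [0, 0, -1, -1, 2]].
The roots have two lengths (squared-length ratio 2:1); the short ones are alpha_{1}. The associated Dynkin diagram is a chain of 5 nodes with a double edge at one end; the terminal node there is the unique short simple root (B_5), so the type is B_5 (the algebra so(11)).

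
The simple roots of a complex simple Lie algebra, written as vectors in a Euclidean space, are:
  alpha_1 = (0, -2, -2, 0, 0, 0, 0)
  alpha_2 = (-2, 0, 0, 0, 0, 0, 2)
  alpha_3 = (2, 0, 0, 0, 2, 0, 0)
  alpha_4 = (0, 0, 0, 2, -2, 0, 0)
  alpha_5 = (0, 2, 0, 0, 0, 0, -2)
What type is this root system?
Compute the Cartan integers a_ij = 2(alpha_i, alpha_j)/(alpha_j, alpha_j); the resulting 5x5 Cartan matrix is
[[2, 0, 0, 0, -1], [0, 2, -1, 0, -1], [0, -1, 2, -1, 0], [0, 0, -1, 2, 0], [-1, -1, 0, 0, 2]].
All simple roots have the same length, so the diagram is simply laced. The associated Dynkin diagram is a chain of 5 nodes with single edges (A_5), so the type is A_5 (the algebra sl(6)).

A5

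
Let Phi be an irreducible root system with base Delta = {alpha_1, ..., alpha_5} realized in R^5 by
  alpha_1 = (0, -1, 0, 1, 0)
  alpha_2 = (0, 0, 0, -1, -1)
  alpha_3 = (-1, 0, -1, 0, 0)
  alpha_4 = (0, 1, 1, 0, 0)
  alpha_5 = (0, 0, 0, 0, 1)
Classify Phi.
type B_5

Compute the Cartan integers a_ij = 2(alpha_i, alpha_j)/(alpha_j, alpha_j); the resulting 5x5 Cartan matrix is
[[2, -1, 0, -1, 0], [-1, 2, 0, 0, -2], [0, 0, 2, -1, 0], [-1, 0, -1, 2, 0], [0, -1, 0, 0, 2]].
The roots have two lengths (squared-length ratio 2:1); the short ones are alpha_{5}. The associated Dynkin diagram is a chain of 5 nodes with a double edge at one end; the terminal node there is the unique short simple root (B_5), so the type is B_5 (the algebra so(11)).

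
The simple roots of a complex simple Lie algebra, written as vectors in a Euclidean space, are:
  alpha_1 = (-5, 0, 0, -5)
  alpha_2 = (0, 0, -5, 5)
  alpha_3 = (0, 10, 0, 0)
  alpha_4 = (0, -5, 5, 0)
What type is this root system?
Compute the Cartan integers a_ij = 2(alpha_i, alpha_j)/(alpha_j, alpha_j); the resulting 4x4 Cartan matrix is
[[2, -1, 0, 0], [-1, 2, 0, -1], [0, 0, 2, -2], [0, -1, -1, 2]].
The roots have two lengths (squared-length ratio 2:1); the short ones are alpha_{1,2,4}. The associated Dynkin diagram is a chain of 4 nodes with a double edge at one end; the terminal node there is the unique long simple root (C_4), so the type is C_4 (the algebra sp(8)).

C4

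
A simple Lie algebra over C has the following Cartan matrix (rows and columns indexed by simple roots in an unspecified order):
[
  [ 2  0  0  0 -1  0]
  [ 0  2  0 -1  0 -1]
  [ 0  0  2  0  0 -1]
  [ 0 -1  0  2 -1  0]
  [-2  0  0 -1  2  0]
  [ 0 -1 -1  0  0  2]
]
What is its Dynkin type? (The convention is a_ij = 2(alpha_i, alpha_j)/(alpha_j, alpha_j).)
type B_6

The matrix has rank 6 with 2's on the diagonal. Reading the off-diagonal entries as Dynkin edges (a single edge where a_ij = a_ji = -1; a double or triple edge where a_ij * a_ji = 2 or 3), the diagram is a chain of 6 nodes with a double edge at one end; the terminal node there is the unique short simple root (B_6). One simple-root ordering that puts it in standard form is (alpha_3, alpha_6, alpha_2, alpha_4, alpha_5, alpha_1). So the algebra is type B_6, i.e. so(13).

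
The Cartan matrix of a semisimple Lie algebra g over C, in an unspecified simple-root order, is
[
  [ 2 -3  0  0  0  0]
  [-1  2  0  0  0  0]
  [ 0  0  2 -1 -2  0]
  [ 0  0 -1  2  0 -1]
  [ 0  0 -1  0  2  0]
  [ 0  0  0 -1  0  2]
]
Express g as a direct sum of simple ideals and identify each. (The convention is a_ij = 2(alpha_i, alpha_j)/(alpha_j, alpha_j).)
The diagram associated to this matrix has two connected components: the simple roots {alpha_3, alpha_4, alpha_5, alpha_6} form a chain of 4 nodes with a double edge at one end; the terminal node there is the unique short simple root (B_4), and {alpha_1, alpha_2} form two nodes joined by a triple edge (G_2). A semisimple Lie algebra decomposes uniquely as the direct sum of simple ideals, one per connected component of its Dynkin diagram, so g ≅ B_4 ⊕ G_2 (dimension 36 + 14 = 50).

B_4 (so(9)) ⊕ G_2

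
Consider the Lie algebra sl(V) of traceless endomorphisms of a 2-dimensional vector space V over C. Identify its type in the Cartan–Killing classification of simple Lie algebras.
A_1

This is sl(2), which has dimension 2^2 - 1 = 3 and rank 2 - 1 = 1 (a Cartan subalgebra is the diagonal traceless matrices). In the classification of classical Lie algebras, the special linear algebra sl(n+1) has type A_n; here n = 1, so the Dynkin diagram is a chain of 1 nodes with single edges (A_1). Hence the type is A_1.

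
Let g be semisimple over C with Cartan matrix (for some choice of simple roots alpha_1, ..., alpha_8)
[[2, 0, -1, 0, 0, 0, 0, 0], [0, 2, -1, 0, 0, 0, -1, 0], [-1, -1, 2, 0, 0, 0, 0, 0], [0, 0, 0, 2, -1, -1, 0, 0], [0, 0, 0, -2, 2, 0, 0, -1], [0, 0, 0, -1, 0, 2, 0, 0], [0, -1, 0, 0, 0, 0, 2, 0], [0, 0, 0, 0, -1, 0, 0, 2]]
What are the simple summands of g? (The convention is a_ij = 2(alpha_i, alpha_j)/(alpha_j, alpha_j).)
A_4 (sl(5)) ⊕ F_4

The diagram associated to this matrix has two connected components: the simple roots {alpha_1, alpha_2, alpha_3, alpha_7} form a chain of 4 nodes with single edges (A_4), and {alpha_4, alpha_5, alpha_6, alpha_8} form a chain of 4 nodes with a double edge between the middle two (F_4). A semisimple Lie algebra decomposes uniquely as the direct sum of simple ideals, one per connected component of its Dynkin diagram, so g ≅ A_4 ⊕ F_4 (dimension 24 + 52 = 76).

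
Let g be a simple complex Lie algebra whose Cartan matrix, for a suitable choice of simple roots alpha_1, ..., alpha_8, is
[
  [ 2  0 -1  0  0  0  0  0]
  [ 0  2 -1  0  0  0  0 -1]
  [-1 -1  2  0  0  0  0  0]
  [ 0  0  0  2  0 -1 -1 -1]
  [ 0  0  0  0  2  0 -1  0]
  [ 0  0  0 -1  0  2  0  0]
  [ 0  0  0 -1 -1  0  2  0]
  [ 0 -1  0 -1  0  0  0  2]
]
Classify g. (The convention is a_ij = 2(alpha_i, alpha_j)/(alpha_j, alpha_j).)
The matrix has rank 8 with 2's on the diagonal. Reading the off-diagonal entries as Dynkin edges (a single edge where a_ij = a_ji = -1; a double or triple edge where a_ij * a_ji = 2 or 3), the diagram is a chain of 7 nodes with one extra node attached to the third node from one end (E_8). One simple-root ordering that puts it in standard form is (alpha_5, alpha_6, alpha_7, alpha_4, alpha_8, alpha_2, alpha_3, alpha_1). So the algebra is type E_8.

E_8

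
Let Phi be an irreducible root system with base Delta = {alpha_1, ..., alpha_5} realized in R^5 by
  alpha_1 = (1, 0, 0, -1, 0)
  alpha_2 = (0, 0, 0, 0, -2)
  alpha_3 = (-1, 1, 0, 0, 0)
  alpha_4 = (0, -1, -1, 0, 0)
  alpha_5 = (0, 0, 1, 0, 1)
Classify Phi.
Compute the Cartan integers a_ij = 2(alpha_i, alpha_j)/(alpha_j, alpha_j); the resulting 5x5 Cartan matrix is
[[2, 0, -1, 0, 0], [0, 2, 0, 0, -2], [-1, 0, 2, -1, 0], [0, 0, -1, 2, -1], [0, -1, 0, -1, 2]].
The roots have two lengths (squared-length ratio 2:1); the short ones are alpha_{1,3,4,5}. The associated Dynkin diagram is a chain of 5 nodes with a double edge at one end; the terminal node there is the unique long simple root (C_5), so the type is C_5 (the algebra sp(10)).

type C_5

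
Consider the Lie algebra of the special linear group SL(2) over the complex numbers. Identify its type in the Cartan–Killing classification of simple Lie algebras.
This is sl(2), which has dimension 2^2 - 1 = 3 and rank 2 - 1 = 1 (a Cartan subalgebra is the diagonal traceless matrices). In the classification of classical Lie algebras, the special linear algebra sl(n+1) has type A_n; here n = 1, so the Dynkin diagram is a chain of 1 nodes with single edges (A_1). Hence the type is A_1.

type A_1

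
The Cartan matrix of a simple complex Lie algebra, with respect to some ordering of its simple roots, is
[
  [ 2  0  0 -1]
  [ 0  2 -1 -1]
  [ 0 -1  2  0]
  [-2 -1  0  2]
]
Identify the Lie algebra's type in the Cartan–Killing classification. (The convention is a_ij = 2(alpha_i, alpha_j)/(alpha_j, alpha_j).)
The matrix has rank 4 with 2's on the diagonal. Reading the off-diagonal entries as Dynkin edges (a single edge where a_ij = a_ji = -1; a double or triple edge where a_ij * a_ji = 2 or 3), the diagram is a chain of 4 nodes with a double edge at one end; the terminal node there is the unique short simple root (B_4). One simple-root ordering that puts it in standard form is (alpha_3, alpha_2, alpha_4, alpha_1). So the algebra is type B_4, i.e. so(9).

B_4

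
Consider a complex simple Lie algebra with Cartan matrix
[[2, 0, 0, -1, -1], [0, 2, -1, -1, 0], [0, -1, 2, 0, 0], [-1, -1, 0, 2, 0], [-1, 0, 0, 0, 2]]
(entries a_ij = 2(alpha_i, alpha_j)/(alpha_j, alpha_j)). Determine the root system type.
The matrix has rank 5 with 2's on the diagonal. Reading the off-diagonal entries as Dynkin edges (a single edge where a_ij = a_ji = -1; a double or triple edge where a_ij * a_ji = 2 or 3), the diagram is a chain of 5 nodes with single edges (A_5). One simple-root ordering that puts it in standard form is (alpha_5, alpha_1, alpha_4, alpha_2, alpha_3). So the algebra is type A_5, i.e. sl(6).

type A_5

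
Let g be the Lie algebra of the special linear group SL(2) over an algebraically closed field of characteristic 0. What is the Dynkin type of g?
A_1

This is sl(2), which has dimension 2^2 - 1 = 3 and rank 2 - 1 = 1 (a Cartan subalgebra is the diagonal traceless matrices). In the classification of classical Lie algebras, the special linear algebra sl(n+1) has type A_n; here n = 1, so the Dynkin diagram is a chain of 1 nodes with single edges (A_1). Hence the type is A_1.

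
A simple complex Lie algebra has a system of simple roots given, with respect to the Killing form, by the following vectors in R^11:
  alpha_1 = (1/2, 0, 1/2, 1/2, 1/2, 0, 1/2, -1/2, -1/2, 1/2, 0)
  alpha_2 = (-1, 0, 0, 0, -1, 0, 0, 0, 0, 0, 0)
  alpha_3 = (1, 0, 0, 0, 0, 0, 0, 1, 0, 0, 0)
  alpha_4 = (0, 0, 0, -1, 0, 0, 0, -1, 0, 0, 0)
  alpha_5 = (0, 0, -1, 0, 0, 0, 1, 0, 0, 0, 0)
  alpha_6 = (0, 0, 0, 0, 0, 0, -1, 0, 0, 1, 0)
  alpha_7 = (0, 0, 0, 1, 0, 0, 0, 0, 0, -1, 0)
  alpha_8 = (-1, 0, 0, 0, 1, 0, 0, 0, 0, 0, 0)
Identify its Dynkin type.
E_8

Compute the Cartan integers a_ij = 2(alpha_i, alpha_j)/(alpha_j, alpha_j); the resulting 8x8 Cartan matrix is
[[2, -1, 0, 0, 0, 0, 0, 0], [-1, 2, -1, 0, 0, 0, 0, 0], [0, -1, 2, -1, 0, 0, 0, -1], [0, 0, -1, 2, 0, 0, -1, 0], [0, 0, 0, 0, 2, -1, 0, 0], [0, 0, 0, 0, -1, 2, -1, 0], [0, 0, 0, -1, 0, -1, 2, 0], [0, 0, -1, 0, 0, 0, 0, 2]].
All simple roots have the same length, so the diagram is simply laced. The associated Dynkin diagram is a chain of 7 nodes with one extra node attached to the third node from one end (E_8), so the type is E_8.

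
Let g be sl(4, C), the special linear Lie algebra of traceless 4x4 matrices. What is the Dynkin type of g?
This is sl(4), which has dimension 4^2 - 1 = 15 and rank 4 - 1 = 3 (a Cartan subalgebra is the diagonal traceless matrices). In the classification of classical Lie algebras, the special linear algebra sl(n+1) has type A_n; here n = 3, so the Dynkin diagram is a chain of 3 nodes with single edges (A_3). Hence the type is A_3.

type A_3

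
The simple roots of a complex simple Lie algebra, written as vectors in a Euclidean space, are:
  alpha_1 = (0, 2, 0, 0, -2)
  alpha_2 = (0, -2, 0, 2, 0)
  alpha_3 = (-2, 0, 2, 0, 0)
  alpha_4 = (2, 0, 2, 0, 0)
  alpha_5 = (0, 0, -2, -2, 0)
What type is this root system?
D5

Compute the Cartan integers a_ij = 2(alpha_i, alpha_j)/(alpha_j, alpha_j); the resulting 5x5 Cartan matrix is
[[2, -1, 0, 0, 0], [-1, 2, 0, 0, -1], [0, 0, 2, 0, -1], [0, 0, 0, 2, -1], [0, -1, -1, -1, 2]].
All simple roots have the same length, so the diagram is simply laced. The associated Dynkin diagram is a chain of 3 nodes with a fork of two nodes at one end (D_5), so the type is D_5 (the algebra so(10)).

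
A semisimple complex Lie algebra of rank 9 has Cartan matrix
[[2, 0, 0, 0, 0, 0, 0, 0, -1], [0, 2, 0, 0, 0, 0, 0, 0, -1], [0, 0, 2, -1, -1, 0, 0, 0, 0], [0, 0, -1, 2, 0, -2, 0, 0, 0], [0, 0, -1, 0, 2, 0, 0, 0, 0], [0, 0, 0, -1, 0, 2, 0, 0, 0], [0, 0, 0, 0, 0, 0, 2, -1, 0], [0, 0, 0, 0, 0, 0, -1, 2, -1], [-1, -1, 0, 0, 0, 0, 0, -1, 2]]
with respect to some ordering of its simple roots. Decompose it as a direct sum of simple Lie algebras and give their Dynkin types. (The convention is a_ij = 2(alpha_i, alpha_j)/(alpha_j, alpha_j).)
The diagram associated to this matrix has two connected components: the simple roots {alpha_3, alpha_4, alpha_5, alpha_6} form a chain of 4 nodes with a double edge at one end; the terminal node there is the unique short simple root (B_4), and {alpha_1, alpha_2, alpha_7, alpha_8, alpha_9} form a chain of 3 nodes with a fork of two nodes at one end (D_5). A semisimple Lie algebra decomposes uniquely as the direct sum of simple ideals, one per connected component of its Dynkin diagram, so g ≅ B_4 ⊕ D_5 (dimension 36 + 45 = 81).

type B_4 ⊕ type D_5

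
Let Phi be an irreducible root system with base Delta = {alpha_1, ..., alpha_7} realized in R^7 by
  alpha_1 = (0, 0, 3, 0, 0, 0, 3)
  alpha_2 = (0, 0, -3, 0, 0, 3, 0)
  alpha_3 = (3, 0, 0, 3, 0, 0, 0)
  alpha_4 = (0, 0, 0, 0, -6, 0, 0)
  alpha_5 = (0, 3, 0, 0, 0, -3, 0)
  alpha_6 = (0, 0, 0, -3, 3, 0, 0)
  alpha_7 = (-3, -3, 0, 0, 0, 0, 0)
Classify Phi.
Compute the Cartan integers a_ij = 2(alpha_i, alpha_j)/(alpha_j, alpha_j); the resulting 7x7 Cartan matrix is
[[2, -1, 0, 0, 0, 0, 0], [-1, 2, 0, 0, -1, 0, 0], [0, 0, 2, 0, 0, -1, -1], [0, 0, 0, 2, 0, -2, 0], [0, -1, 0, 0, 2, 0, -1], [0, 0, -1, -1, 0, 2, 0], [0, 0, -1, 0, -1, 0, 2]].
The roots have two lengths (squared-length ratio 2:1); the short ones are alpha_{1,2,3,5,6,7}. The associated Dynkin diagram is a chain of 7 nodes with a double edge at one end; the terminal node there is the unique long simple root (C_7), so the type is C_7 (the algebra sp(14)).

type C_7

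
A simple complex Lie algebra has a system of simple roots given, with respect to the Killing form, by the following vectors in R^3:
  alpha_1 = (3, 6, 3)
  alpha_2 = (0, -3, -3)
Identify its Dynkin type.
Compute the Cartan integers a_ij = 2(alpha_i, alpha_j)/(alpha_j, alpha_j); the resulting 2x2 Cartan matrix is
[[2, -3], [-1, 2]].
The roots have two lengths (squared-length ratio 3:1); the short ones are alpha_{2}. The associated Dynkin diagram is two nodes joined by a triple edge (G_2), so the type is G_2.

G_2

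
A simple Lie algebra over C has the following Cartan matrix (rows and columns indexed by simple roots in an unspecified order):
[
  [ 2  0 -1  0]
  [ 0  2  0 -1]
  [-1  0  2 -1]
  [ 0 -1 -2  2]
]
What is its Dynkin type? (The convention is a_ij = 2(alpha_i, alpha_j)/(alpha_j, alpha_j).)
The matrix has rank 4 with 2's on the diagonal. Reading the off-diagonal entries as Dynkin edges (a single edge where a_ij = a_ji = -1; a double or triple edge where a_ij * a_ji = 2 or 3), the diagram is a chain of 4 nodes with a double edge between the middle two (F_4). One simple-root ordering that puts it in standard form is (alpha_2, alpha_4, alpha_3, alpha_1). So the algebra is type F_4.

F4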